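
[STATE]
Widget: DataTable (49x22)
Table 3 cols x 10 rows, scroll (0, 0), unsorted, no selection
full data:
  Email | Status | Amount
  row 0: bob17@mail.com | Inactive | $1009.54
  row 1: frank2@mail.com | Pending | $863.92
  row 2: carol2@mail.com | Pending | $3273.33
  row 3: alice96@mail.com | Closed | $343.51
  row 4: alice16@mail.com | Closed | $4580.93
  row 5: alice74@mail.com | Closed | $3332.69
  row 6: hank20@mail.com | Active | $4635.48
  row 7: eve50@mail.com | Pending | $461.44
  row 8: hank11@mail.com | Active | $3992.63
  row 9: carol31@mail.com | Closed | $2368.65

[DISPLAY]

Email           │Status  │Amount                 
────────────────┼────────┼────────               
bob17@mail.com  │Inactive│$1009.54               
frank2@mail.com │Pending │$863.92                
carol2@mail.com │Pending │$3273.33               
alice96@mail.com│Closed  │$343.51                
alice16@mail.com│Closed  │$4580.93               
alice74@mail.com│Closed  │$3332.69               
hank20@mail.com │Active  │$4635.48               
eve50@mail.com  │Pending │$461.44                
hank11@mail.com │Active  │$3992.63               
carol31@mail.com│Closed  │$2368.65               
                                                 
                                                 
                                                 
                                                 
                                                 
                                                 
                                                 
                                                 
                                                 
                                                 


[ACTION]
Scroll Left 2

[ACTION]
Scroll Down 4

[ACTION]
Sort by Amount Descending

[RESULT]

Email           │Status  │Amount ▼               
────────────────┼────────┼────────               
hank20@mail.com │Active  │$4635.48               
alice16@mail.com│Closed  │$4580.93               
hank11@mail.com │Active  │$3992.63               
alice74@mail.com│Closed  │$3332.69               
carol2@mail.com │Pending │$3273.33               
carol31@mail.com│Closed  │$2368.65               
bob17@mail.com  │Inactive│$1009.54               
frank2@mail.com │Pending │$863.92                
eve50@mail.com  │Pending │$461.44                
alice96@mail.com│Closed  │$343.51                
                                                 
                                                 
                                                 
                                                 
                                                 
                                                 
                                                 
                                                 
                                                 
                                                 


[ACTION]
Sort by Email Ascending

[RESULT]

Email          ▲│Status  │Amount                 
────────────────┼────────┼────────               
alice16@mail.com│Closed  │$4580.93               
alice74@mail.com│Closed  │$3332.69               
alice96@mail.com│Closed  │$343.51                
bob17@mail.com  │Inactive│$1009.54               
carol2@mail.com │Pending │$3273.33               
carol31@mail.com│Closed  │$2368.65               
eve50@mail.com  │Pending │$461.44                
frank2@mail.com │Pending │$863.92                
hank11@mail.com │Active  │$3992.63               
hank20@mail.com │Active  │$4635.48               
                                                 
                                                 
                                                 
                                                 
                                                 
                                                 
                                                 
                                                 
                                                 
                                                 


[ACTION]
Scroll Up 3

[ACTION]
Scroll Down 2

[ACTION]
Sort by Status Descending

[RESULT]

Email           │Status ▼│Amount                 
────────────────┼────────┼────────               
carol2@mail.com │Pending │$3273.33               
eve50@mail.com  │Pending │$461.44                
frank2@mail.com │Pending │$863.92                
bob17@mail.com  │Inactive│$1009.54               
alice16@mail.com│Closed  │$4580.93               
alice74@mail.com│Closed  │$3332.69               
alice96@mail.com│Closed  │$343.51                
carol31@mail.com│Closed  │$2368.65               
hank11@mail.com │Active  │$3992.63               
hank20@mail.com │Active  │$4635.48               
                                                 
                                                 
                                                 
                                                 
                                                 
                                                 
                                                 
                                                 
                                                 
                                                 


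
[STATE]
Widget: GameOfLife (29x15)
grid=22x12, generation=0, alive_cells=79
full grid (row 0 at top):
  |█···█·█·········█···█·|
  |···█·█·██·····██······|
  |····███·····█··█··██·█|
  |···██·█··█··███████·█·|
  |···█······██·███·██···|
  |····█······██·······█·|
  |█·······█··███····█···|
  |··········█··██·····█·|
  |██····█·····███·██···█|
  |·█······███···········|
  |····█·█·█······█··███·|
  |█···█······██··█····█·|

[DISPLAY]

Gen: 0                       
█···█·█·········█···█·       
···█·█·██·····██······       
····███·····█··█··██·█       
···██·█··█··███████·█·       
···█······██·███·██···       
····█······██·······█·       
█·······█··███····█···       
··········█··██·····█·       
██····█·····███·██···█       
·█······███···········       
····█·█·█······█··███·       
█···█······██··█····█·       
                             
                             


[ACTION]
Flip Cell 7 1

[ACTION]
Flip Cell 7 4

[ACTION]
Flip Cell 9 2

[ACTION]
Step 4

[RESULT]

Gen: 4                       
·······██·············       
···██···█·····█···███·       
····████·······█·██·█·       
·····██········██·██··       
··················█···       
················█·█···       
···············█·█····       
············█······█··       
··███·███···········█·       
█····██···········█·█·       
██·█····█·······█····█       
····█████·····███·····       
                             
                             


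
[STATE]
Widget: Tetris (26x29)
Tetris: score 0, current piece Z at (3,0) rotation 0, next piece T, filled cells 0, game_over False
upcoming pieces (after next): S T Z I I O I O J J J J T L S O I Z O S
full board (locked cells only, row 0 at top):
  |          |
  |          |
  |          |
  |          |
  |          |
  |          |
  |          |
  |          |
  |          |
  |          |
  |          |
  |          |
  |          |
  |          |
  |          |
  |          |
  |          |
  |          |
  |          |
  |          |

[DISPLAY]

   ▓▓     │Next:          
    ▓▓    │ ▒             
          │▒▒▒            
          │               
          │               
          │               
          │Score:         
          │0              
          │               
          │               
          │               
          │               
          │               
          │               
          │               
          │               
          │               
          │               
          │               
          │               
          │               
          │               
          │               
          │               
          │               
          │               
          │               
          │               
          │               


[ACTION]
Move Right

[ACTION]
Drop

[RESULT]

          │Next:          
    ▓▓    │ ▒             
     ▓▓   │▒▒▒            
          │               
          │               
          │               
          │Score:         
          │0              
          │               
          │               
          │               
          │               
          │               
          │               
          │               
          │               
          │               
          │               
          │               
          │               
          │               
          │               
          │               
          │               
          │               
          │               
          │               
          │               
          │               


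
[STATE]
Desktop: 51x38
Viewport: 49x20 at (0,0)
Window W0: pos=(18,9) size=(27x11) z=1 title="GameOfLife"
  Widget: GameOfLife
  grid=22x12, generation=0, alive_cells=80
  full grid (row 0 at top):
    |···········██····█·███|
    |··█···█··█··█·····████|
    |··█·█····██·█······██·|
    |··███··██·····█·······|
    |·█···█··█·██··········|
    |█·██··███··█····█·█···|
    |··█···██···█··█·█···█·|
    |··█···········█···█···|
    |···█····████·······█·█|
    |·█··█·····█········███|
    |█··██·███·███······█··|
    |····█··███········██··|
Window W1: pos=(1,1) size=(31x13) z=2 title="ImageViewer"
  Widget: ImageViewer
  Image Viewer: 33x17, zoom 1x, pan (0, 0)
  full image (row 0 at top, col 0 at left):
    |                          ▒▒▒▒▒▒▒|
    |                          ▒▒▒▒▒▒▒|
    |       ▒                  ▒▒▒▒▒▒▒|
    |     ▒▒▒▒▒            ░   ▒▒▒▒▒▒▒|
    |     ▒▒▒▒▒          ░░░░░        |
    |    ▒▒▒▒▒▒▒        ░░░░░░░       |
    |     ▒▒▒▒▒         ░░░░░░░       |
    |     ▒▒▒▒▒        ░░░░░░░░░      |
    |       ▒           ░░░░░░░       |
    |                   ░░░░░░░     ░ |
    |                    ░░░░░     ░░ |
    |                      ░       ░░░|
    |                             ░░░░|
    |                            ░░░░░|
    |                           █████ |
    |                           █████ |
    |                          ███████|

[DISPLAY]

                                                 
 ┏━━━━━━━━━━━━━━━━━━━━━━━━━━━━━┓                 
 ┃ ImageViewer                 ┃                 
 ┠─────────────────────────────┨                 
 ┃                          ▒▒▒┃                 
 ┃                          ▒▒▒┃                 
 ┃       ▒                  ▒▒▒┃                 
 ┃     ▒▒▒▒▒            ░   ▒▒▒┃                 
 ┃     ▒▒▒▒▒          ░░░░░    ┃                 
 ┃    ▒▒▒▒▒▒▒        ░░░░░░░   ┃━━━━━━━━━━━━┓    
 ┃     ▒▒▒▒▒         ░░░░░░░   ┃            ┃    
 ┃     ▒▒▒▒▒        ░░░░░░░░░  ┃────────────┨    
 ┃       ▒           ░░░░░░░   ┃            ┃    
 ┗━━━━━━━━━━━━━━━━━━━━━━━━━━━━━┛·█·······   ┃    
                  ┃·█···█··█·██··········   ┃    
                  ┃█·██··███··█····█·█···   ┃    
                  ┃··█···██···█··█·█···█·   ┃    
                  ┃··█···········█···█···   ┃    
                  ┃···█····████·······█·█   ┃    
                  ┗━━━━━━━━━━━━━━━━━━━━━━━━━┛    


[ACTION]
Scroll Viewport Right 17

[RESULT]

                                                 
━━━━━━━━━━━━━━━━━━━━━━━━━━━━━┓                   
 ImageViewer                 ┃                   
─────────────────────────────┨                   
                          ▒▒▒┃                   
                          ▒▒▒┃                   
       ▒                  ▒▒▒┃                   
     ▒▒▒▒▒            ░   ▒▒▒┃                   
     ▒▒▒▒▒          ░░░░░    ┃                   
    ▒▒▒▒▒▒▒        ░░░░░░░   ┃━━━━━━━━━━━━┓      
     ▒▒▒▒▒         ░░░░░░░   ┃            ┃      
     ▒▒▒▒▒        ░░░░░░░░░  ┃────────────┨      
       ▒           ░░░░░░░   ┃            ┃      
━━━━━━━━━━━━━━━━━━━━━━━━━━━━━┛·█·······   ┃      
                ┃·█···█··█·██··········   ┃      
                ┃█·██··███··█····█·█···   ┃      
                ┃··█···██···█··█·█···█·   ┃      
                ┃··█···········█···█···   ┃      
                ┃···█····████·······█·█   ┃      
                ┗━━━━━━━━━━━━━━━━━━━━━━━━━┛      


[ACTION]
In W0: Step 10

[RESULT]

                                                 
━━━━━━━━━━━━━━━━━━━━━━━━━━━━━┓                   
 ImageViewer                 ┃                   
─────────────────────────────┨                   
                          ▒▒▒┃                   
                          ▒▒▒┃                   
       ▒                  ▒▒▒┃                   
     ▒▒▒▒▒            ░   ▒▒▒┃                   
     ▒▒▒▒▒          ░░░░░    ┃                   
    ▒▒▒▒▒▒▒        ░░░░░░░   ┃━━━━━━━━━━━━┓      
     ▒▒▒▒▒         ░░░░░░░   ┃            ┃      
     ▒▒▒▒▒        ░░░░░░░░░  ┃────────────┨      
       ▒           ░░░░░░░   ┃            ┃      
━━━━━━━━━━━━━━━━━━━━━━━━━━━━━┛·██······   ┃      
                ┃···█·█···███··········   ┃      
                ┃··█·······█·······█···   ┃      
                ┃··█·██···█·█·······█··   ┃      
                ┃····██····██·······█··   ┃      
                ┃··········█·······█·█·   ┃      
                ┗━━━━━━━━━━━━━━━━━━━━━━━━━┛      


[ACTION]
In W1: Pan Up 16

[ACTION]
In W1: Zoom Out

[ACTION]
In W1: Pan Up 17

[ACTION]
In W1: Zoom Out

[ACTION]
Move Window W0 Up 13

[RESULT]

                ┏━━━━━━━━━━━━━━━━━━━━━━━━━┓      
━━━━━━━━━━━━━━━━━━━━━━━━━━━━━┓            ┃      
 ImageViewer                 ┃────────────┨      
─────────────────────────────┨            ┃      
                          ▒▒▒┃·██······   ┃      
                          ▒▒▒┃·········   ┃      
       ▒                  ▒▒▒┃·····█···   ┃      
     ▒▒▒▒▒            ░   ▒▒▒┃······█··   ┃      
     ▒▒▒▒▒          ░░░░░    ┃······█··   ┃      
    ▒▒▒▒▒▒▒        ░░░░░░░   ┃·····█·█·   ┃      
     ▒▒▒▒▒         ░░░░░░░   ┃━━━━━━━━━━━━┛      
     ▒▒▒▒▒        ░░░░░░░░░  ┃                   
       ▒           ░░░░░░░   ┃                   
━━━━━━━━━━━━━━━━━━━━━━━━━━━━━┛                   
                                                 
                                                 
                                                 
                                                 
                                                 
                                                 


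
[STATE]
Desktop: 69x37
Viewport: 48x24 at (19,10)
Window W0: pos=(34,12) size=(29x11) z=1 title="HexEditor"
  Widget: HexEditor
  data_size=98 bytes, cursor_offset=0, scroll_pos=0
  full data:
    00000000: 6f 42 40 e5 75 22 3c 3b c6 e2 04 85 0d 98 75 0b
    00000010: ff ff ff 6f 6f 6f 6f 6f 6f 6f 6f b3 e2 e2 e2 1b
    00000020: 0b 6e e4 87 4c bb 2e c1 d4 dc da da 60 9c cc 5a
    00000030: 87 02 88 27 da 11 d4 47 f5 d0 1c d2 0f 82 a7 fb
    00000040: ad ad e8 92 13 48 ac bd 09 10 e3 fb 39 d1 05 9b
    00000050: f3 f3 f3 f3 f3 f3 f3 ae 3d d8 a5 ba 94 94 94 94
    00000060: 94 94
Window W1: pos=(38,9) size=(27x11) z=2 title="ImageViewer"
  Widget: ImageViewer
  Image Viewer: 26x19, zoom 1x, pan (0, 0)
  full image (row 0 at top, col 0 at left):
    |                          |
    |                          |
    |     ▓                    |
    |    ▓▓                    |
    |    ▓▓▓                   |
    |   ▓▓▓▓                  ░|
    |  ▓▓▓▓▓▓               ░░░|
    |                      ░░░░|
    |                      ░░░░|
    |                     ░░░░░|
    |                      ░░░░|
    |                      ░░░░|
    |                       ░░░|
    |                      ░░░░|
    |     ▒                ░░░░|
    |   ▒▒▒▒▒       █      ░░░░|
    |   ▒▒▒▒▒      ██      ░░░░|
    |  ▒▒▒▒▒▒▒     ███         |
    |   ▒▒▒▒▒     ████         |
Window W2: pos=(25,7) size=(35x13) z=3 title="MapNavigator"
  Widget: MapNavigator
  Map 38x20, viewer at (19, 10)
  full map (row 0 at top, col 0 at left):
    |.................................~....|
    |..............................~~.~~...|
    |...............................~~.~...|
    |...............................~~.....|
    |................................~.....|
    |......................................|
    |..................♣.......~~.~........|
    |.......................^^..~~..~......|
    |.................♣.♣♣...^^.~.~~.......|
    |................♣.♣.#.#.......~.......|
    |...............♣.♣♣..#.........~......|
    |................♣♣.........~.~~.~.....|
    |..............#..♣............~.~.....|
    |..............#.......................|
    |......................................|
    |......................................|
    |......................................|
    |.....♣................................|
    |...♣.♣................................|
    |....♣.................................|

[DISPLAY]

      ┃...............♣.......~~.~......┃    ┃  
      ┃....................^^..~~..~....┃────┨  
      ┃..............♣.♣♣...^^.~.~~.....┃    ┃  
      ┃.............♣.♣.#.#.......~.....┃    ┃  
      ┃............♣.♣♣@.#.........~....┃    ┃  
      ┃.............♣♣.........~.~~.~...┃    ┃  
      ┃...........#..♣............~.~...┃    ┃  
      ┃...........#.....................┃    ┃  
      ┃.................................┃  ░░┃  
      ┗━━━━━━━━━━━━━━━━━━━━━━━━━━━━━━━━━┛━━━━┛  
               ┃00000050  f3 f3 f3 f3 f3 f3┃    
               ┃00000060  94 94            ┃    
               ┗━━━━━━━━━━━━━━━━━━━━━━━━━━━┛    
                                                
                                                
                                                
                                                
                                                
                                                
                                                
                                                
                                                
                                                
                                                


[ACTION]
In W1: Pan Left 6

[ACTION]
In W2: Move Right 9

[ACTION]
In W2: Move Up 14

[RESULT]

      ┃                                 ┃    ┃  
      ┃                                 ┃────┨  
      ┃                                 ┃    ┃  
      ┃                                 ┃    ┃  
      ┃................@....~....       ┃    ┃  
      ┃..................~~.~~...       ┃    ┃  
      ┃...................~~.~...       ┃    ┃  
      ┃...................~~.....       ┃    ┃  
      ┃....................~.....       ┃  ░░┃  
      ┗━━━━━━━━━━━━━━━━━━━━━━━━━━━━━━━━━┛━━━━┛  
               ┃00000050  f3 f3 f3 f3 f3 f3┃    
               ┃00000060  94 94            ┃    
               ┗━━━━━━━━━━━━━━━━━━━━━━━━━━━┛    
                                                
                                                
                                                
                                                
                                                
                                                
                                                
                                                
                                                
                                                
                                                


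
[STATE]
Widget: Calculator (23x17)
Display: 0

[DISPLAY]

                      0
┌───┬───┬───┬───┐      
│ 7 │ 8 │ 9 │ ÷ │      
├───┼───┼───┼───┤      
│ 4 │ 5 │ 6 │ × │      
├───┼───┼───┼───┤      
│ 1 │ 2 │ 3 │ - │      
├───┼───┼───┼───┤      
│ 0 │ . │ = │ + │      
├───┼───┼───┼───┤      
│ C │ MC│ MR│ M+│      
└───┴───┴───┴───┘      
                       
                       
                       
                       
                       


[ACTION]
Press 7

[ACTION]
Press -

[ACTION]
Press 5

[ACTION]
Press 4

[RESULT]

                     54
┌───┬───┬───┬───┐      
│ 7 │ 8 │ 9 │ ÷ │      
├───┼───┼───┼───┤      
│ 4 │ 5 │ 6 │ × │      
├───┼───┼───┼───┤      
│ 1 │ 2 │ 3 │ - │      
├───┼───┼───┼───┤      
│ 0 │ . │ = │ + │      
├───┼───┼───┼───┤      
│ C │ MC│ MR│ M+│      
└───┴───┴───┴───┘      
                       
                       
                       
                       
                       


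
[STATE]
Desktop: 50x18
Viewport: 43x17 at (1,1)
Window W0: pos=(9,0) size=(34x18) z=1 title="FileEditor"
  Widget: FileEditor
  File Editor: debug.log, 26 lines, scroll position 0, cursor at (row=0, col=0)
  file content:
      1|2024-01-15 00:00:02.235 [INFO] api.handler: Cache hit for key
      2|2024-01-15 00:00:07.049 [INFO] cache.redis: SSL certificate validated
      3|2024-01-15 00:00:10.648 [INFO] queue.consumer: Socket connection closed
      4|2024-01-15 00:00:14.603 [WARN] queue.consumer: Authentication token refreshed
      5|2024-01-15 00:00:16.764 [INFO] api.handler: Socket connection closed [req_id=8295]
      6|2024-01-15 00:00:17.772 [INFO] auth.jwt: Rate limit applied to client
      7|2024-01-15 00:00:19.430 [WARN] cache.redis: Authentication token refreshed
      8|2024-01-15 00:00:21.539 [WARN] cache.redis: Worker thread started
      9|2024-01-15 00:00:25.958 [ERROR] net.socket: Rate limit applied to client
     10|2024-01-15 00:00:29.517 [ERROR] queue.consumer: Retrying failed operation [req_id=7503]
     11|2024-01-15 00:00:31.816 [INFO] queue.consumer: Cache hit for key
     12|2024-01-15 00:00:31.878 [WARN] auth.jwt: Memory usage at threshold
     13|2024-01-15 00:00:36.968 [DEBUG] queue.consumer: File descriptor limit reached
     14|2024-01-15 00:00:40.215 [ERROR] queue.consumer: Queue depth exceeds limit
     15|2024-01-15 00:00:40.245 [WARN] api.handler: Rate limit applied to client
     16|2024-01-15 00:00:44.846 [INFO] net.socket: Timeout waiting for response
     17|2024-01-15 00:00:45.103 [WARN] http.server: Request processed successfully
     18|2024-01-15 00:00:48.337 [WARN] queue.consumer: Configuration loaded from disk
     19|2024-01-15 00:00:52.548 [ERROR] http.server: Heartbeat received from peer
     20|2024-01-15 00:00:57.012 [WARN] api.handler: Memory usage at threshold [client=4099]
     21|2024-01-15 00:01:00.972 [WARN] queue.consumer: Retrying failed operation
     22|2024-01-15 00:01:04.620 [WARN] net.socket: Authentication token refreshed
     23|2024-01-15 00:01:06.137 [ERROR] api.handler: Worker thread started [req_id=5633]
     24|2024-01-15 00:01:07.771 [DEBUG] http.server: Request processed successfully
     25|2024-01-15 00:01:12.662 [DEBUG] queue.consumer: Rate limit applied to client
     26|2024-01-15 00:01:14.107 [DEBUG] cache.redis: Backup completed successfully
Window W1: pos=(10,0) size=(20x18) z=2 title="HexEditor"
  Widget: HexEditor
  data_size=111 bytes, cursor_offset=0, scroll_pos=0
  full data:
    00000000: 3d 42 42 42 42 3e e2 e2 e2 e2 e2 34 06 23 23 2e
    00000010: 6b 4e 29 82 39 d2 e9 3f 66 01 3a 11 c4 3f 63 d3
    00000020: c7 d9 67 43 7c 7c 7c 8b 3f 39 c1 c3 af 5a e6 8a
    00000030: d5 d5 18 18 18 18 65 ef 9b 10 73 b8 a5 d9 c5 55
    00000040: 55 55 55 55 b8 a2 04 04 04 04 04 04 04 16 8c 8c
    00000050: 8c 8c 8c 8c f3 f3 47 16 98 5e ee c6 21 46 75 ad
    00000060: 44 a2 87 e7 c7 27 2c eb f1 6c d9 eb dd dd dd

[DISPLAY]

        ┃┃ HexEditor        ┃            ┃ 
        ┠┠──────────────────┨────────────┨ 
        ┃┃00000000  3D 42 42┃235 [INFO] ▲┃ 
        ┃┃00000010  6b 4e 29┃049 [INFO] █┃ 
        ┃┃00000020  c7 d9 67┃648 [INFO] ░┃ 
        ┃┃00000030  d5 d5 18┃603 [WARN] ░┃ 
        ┃┃00000040  55 55 55┃764 [INFO] ░┃ 
        ┃┃00000050  8c 8c 8c┃772 [INFO] ░┃ 
        ┃┃00000060  44 a2 87┃430 [WARN] ░┃ 
        ┃┃                  ┃539 [WARN] ░┃ 
        ┃┃                  ┃958 [ERROR]░┃ 
        ┃┃                  ┃517 [ERROR]░┃ 
        ┃┃                  ┃816 [INFO] ░┃ 
        ┃┃                  ┃878 [WARN] ░┃ 
        ┃┃                  ┃968 [DEBUG]░┃ 
        ┃┃                  ┃215 [ERROR]▼┃ 
        ┗┗━━━━━━━━━━━━━━━━━━┛━━━━━━━━━━━━┛ 


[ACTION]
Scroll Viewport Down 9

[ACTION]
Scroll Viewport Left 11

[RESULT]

         ┃┃ HexEditor        ┃            ┃
         ┠┠──────────────────┨────────────┨
         ┃┃00000000  3D 42 42┃235 [INFO] ▲┃
         ┃┃00000010  6b 4e 29┃049 [INFO] █┃
         ┃┃00000020  c7 d9 67┃648 [INFO] ░┃
         ┃┃00000030  d5 d5 18┃603 [WARN] ░┃
         ┃┃00000040  55 55 55┃764 [INFO] ░┃
         ┃┃00000050  8c 8c 8c┃772 [INFO] ░┃
         ┃┃00000060  44 a2 87┃430 [WARN] ░┃
         ┃┃                  ┃539 [WARN] ░┃
         ┃┃                  ┃958 [ERROR]░┃
         ┃┃                  ┃517 [ERROR]░┃
         ┃┃                  ┃816 [INFO] ░┃
         ┃┃                  ┃878 [WARN] ░┃
         ┃┃                  ┃968 [DEBUG]░┃
         ┃┃                  ┃215 [ERROR]▼┃
         ┗┗━━━━━━━━━━━━━━━━━━┛━━━━━━━━━━━━┛


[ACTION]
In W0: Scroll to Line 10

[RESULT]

         ┃┃ HexEditor        ┃            ┃
         ┠┠──────────────────┨────────────┨
         ┃┃00000000  3D 42 42┃517 [ERROR]▲┃
         ┃┃00000010  6b 4e 29┃816 [INFO] ░┃
         ┃┃00000020  c7 d9 67┃878 [WARN] ░┃
         ┃┃00000030  d5 d5 18┃968 [DEBUG]░┃
         ┃┃00000040  55 55 55┃215 [ERROR]░┃
         ┃┃00000050  8c 8c 8c┃245 [WARN] ░┃
         ┃┃00000060  44 a2 87┃846 [INFO] ░┃
         ┃┃                  ┃103 [WARN] ░┃
         ┃┃                  ┃337 [WARN] ░┃
         ┃┃                  ┃548 [ERROR]░┃
         ┃┃                  ┃012 [WARN] █┃
         ┃┃                  ┃972 [WARN] ░┃
         ┃┃                  ┃620 [WARN] ░┃
         ┃┃                  ┃137 [ERROR]▼┃
         ┗┗━━━━━━━━━━━━━━━━━━┛━━━━━━━━━━━━┛


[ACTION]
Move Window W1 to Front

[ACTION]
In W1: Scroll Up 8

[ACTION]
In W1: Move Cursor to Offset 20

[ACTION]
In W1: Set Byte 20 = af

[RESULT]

         ┃┃ HexEditor        ┃            ┃
         ┠┠──────────────────┨────────────┨
         ┃┃00000000  3d 42 42┃517 [ERROR]▲┃
         ┃┃00000010  6b 4e 29┃816 [INFO] ░┃
         ┃┃00000020  c7 d9 67┃878 [WARN] ░┃
         ┃┃00000030  d5 d5 18┃968 [DEBUG]░┃
         ┃┃00000040  55 55 55┃215 [ERROR]░┃
         ┃┃00000050  8c 8c 8c┃245 [WARN] ░┃
         ┃┃00000060  44 a2 87┃846 [INFO] ░┃
         ┃┃                  ┃103 [WARN] ░┃
         ┃┃                  ┃337 [WARN] ░┃
         ┃┃                  ┃548 [ERROR]░┃
         ┃┃                  ┃012 [WARN] █┃
         ┃┃                  ┃972 [WARN] ░┃
         ┃┃                  ┃620 [WARN] ░┃
         ┃┃                  ┃137 [ERROR]▼┃
         ┗┗━━━━━━━━━━━━━━━━━━┛━━━━━━━━━━━━┛


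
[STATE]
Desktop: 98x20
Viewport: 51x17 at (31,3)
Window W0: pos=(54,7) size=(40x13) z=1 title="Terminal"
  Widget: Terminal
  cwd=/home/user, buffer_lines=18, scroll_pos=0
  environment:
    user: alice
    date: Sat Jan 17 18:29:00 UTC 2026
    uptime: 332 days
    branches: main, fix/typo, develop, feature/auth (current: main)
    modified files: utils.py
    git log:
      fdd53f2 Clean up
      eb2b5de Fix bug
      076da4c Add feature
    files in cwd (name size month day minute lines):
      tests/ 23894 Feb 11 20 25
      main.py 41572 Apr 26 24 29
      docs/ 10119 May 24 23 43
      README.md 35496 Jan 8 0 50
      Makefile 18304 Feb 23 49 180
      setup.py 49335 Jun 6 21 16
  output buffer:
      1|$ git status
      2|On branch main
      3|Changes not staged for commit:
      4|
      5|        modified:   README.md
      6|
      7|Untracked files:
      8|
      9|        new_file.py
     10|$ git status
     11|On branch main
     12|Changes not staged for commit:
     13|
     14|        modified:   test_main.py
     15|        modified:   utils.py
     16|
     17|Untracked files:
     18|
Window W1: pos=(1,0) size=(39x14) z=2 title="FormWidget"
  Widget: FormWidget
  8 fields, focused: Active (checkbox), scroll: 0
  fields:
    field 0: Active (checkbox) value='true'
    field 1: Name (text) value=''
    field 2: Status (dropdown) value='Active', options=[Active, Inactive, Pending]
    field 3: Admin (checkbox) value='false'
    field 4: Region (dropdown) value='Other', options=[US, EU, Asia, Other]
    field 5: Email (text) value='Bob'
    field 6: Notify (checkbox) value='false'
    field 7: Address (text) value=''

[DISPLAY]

        ┃                                          
       ]┃                                          
      ▼]┃                                          
        ┃                                          
      ▼]┃              ┏━━━━━━━━━━━━━━━━━━━━━━━━━━━
       ]┃              ┃ Terminal                  
        ┃              ┠───────────────────────────
       ]┃              ┃$ git status               
        ┃              ┃On branch main             
        ┃              ┃Changes not staged for comm
━━━━━━━━┛              ┃                           
                       ┃        modified:   README.
                       ┃                           
                       ┃Untracked files:           
                       ┃                           
                       ┃        new_file.py        
                       ┗━━━━━━━━━━━━━━━━━━━━━━━━━━━


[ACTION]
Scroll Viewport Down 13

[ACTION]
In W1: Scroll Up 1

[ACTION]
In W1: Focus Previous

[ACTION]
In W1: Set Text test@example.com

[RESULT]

        ┃                                          
       ]┃                                          
      ▼]┃                                          
        ┃                                          
      ▼]┃              ┏━━━━━━━━━━━━━━━━━━━━━━━━━━━
       ]┃              ┃ Terminal                  
        ┃              ┠───────────────────────────
om     ]┃              ┃$ git status               
        ┃              ┃On branch main             
        ┃              ┃Changes not staged for comm
━━━━━━━━┛              ┃                           
                       ┃        modified:   README.
                       ┃                           
                       ┃Untracked files:           
                       ┃                           
                       ┃        new_file.py        
                       ┗━━━━━━━━━━━━━━━━━━━━━━━━━━━


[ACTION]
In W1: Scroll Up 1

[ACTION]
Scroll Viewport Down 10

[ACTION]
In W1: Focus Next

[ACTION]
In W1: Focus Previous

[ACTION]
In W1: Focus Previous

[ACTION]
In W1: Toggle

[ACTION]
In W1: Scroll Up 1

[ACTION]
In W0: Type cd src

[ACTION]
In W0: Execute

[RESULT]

        ┃                                          
       ]┃                                          
      ▼]┃                                          
        ┃                                          
      ▼]┃              ┏━━━━━━━━━━━━━━━━━━━━━━━━━━━
       ]┃              ┃ Terminal                  
        ┃              ┠───────────────────────────
om     ]┃              ┃                           
        ┃              ┃        modified:   test_ma
        ┃              ┃        modified:   utils.p
━━━━━━━━┛              ┃                           
                       ┃Untracked files:           
                       ┃                           
                       ┃$ cd src                   
                       ┃                           
                       ┃$ █                        
                       ┗━━━━━━━━━━━━━━━━━━━━━━━━━━━


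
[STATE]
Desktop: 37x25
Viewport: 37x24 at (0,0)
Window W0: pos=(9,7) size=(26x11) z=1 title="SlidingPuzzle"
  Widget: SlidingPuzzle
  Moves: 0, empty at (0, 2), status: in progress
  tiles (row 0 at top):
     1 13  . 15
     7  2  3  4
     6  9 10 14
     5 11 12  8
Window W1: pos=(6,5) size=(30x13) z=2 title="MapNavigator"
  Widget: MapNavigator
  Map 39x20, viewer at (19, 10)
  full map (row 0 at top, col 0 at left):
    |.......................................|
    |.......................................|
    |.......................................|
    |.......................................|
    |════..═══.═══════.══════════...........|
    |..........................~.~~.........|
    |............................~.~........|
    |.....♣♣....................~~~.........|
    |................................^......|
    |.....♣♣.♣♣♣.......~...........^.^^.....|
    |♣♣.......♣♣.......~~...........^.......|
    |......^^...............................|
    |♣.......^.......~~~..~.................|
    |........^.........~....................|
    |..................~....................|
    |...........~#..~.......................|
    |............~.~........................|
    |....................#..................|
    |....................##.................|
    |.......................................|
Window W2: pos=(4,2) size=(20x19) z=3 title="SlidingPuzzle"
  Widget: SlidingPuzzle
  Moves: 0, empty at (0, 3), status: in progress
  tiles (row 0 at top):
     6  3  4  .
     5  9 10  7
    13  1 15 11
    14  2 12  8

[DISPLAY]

                                     
                                     
    ┏━━━━━━━━━━━━━━━━━━┓             
    ┃ SlidingPuzzle    ┃             
    ┠──────────────────┨             
    ┃┌────┬────┬────┬──┃━━━━━━━━━━━┓ 
    ┃│  6 │  3 │  4 │  ┃           ┃ 
    ┃├────┼────┼────┼──┃───────────┨ 
    ┃│  5 │  9 │ 10 │  ┃......~.~..┃ 
    ┃├────┼────┼────┼──┃.....~~~...┃ 
    ┃│ 13 │  1 │ 15 │ 1┃..........^┃ 
    ┃├────┼────┼────┼──┃........^.^┃ 
    ┃│ 14 │  2 │ 12 │  ┃.........^.┃ 
    ┃└────┴────┴────┴──┃...........┃ 
    ┃Moves: 0          ┃...........┃ 
    ┃                  ┃...........┃ 
    ┃                  ┃...........┃ 
    ┃                  ┃━━━━━━━━━━━┛ 
    ┃                  ┃             
    ┃                  ┃             
    ┗━━━━━━━━━━━━━━━━━━┛             
                                     
                                     
                                     


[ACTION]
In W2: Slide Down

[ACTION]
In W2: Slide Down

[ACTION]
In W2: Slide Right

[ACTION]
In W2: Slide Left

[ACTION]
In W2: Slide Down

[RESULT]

                                     
                                     
    ┏━━━━━━━━━━━━━━━━━━┓             
    ┃ SlidingPuzzle    ┃             
    ┠──────────────────┨             
    ┃┌────┬────┬────┬──┃━━━━━━━━━━━┓ 
    ┃│  6 │  3 │  4 │  ┃           ┃ 
    ┃├────┼────┼────┼──┃───────────┨ 
    ┃│  5 │  9 │ 10 │  ┃......~.~..┃ 
    ┃├────┼────┼────┼──┃.....~~~...┃ 
    ┃│ 13 │  1 │ 15 │ 1┃..........^┃ 
    ┃├────┼────┼────┼──┃........^.^┃ 
    ┃│ 14 │  2 │ 12 │  ┃.........^.┃ 
    ┃└────┴────┴────┴──┃...........┃ 
    ┃Moves: 2          ┃...........┃ 
    ┃                  ┃...........┃ 
    ┃                  ┃...........┃ 
    ┃                  ┃━━━━━━━━━━━┛ 
    ┃                  ┃             
    ┃                  ┃             
    ┗━━━━━━━━━━━━━━━━━━┛             
                                     
                                     
                                     
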